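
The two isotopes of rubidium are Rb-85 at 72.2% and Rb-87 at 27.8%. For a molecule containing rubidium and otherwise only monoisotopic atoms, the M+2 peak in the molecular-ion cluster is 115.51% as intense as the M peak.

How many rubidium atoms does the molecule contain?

For n independent Rb atoms, I(M+2)/I(M) = n · (abundance Rb-87) / (abundance Rb-85) = n · 0.278/0.722.
n = 1.1551 × 0.722/0.278 = 3.00 ≈ 3

3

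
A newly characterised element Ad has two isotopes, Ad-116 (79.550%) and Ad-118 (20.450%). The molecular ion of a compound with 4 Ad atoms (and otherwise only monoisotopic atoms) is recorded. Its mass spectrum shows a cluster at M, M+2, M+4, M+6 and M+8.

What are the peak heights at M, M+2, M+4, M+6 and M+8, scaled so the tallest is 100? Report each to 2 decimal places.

The 4 Ad atoms are independent, so intensities follow the terms of (0.79550 + 0.20450)^4.
P(M) = 0.79550^4 = 0.400461
P(M+2) = 4 × 0.79550^3 × 0.20450^1 = 0.411788
P(M+4) = 6 × 0.79550^2 × 0.20450^2 = 0.158788
P(M+6) = 4 × 0.79550^1 × 0.20450^3 = 0.027213
P(M+8) = 0.20450^4 = 0.001749
The M+2 peak is largest (0.411788); scaling to 100 gives 97.25 : 100.00 : 38.56 : 6.61 : 0.42.

97.25 : 100.00 : 38.56 : 6.61 : 0.42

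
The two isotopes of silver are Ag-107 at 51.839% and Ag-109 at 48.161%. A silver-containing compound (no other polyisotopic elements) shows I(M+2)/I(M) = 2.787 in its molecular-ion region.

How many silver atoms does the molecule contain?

The M+2/M ratio from n Ag atoms is n · q/p = n · 0.48161/0.51839.
n = 2.787 × 0.51839/0.48161 = 3.00 ≈ 3

3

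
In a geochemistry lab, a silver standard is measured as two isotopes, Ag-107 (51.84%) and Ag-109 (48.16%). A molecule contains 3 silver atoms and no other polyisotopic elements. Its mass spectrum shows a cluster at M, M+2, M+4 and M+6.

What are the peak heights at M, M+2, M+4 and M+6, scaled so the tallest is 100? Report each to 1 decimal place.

35.9 : 100.0 : 92.9 : 28.8

Expanding (0.5184 + 0.4816)^3:
P(M) = 0.5184^3 = 0.139314
P(M+2) = 3 × 0.5184^2 × 0.4816^1 = 0.388273
P(M+4) = 3 × 0.5184^1 × 0.4816^2 = 0.360711
P(M+6) = 0.4816^3 = 0.111702
The M+2 peak is largest (0.388273); scaling to 100 gives 35.9 : 100.0 : 92.9 : 28.8.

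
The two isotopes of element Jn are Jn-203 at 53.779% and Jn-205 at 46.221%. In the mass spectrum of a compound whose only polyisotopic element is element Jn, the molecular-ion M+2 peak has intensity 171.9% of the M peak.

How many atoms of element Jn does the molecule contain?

The M+2/M ratio from n Jn atoms is n · q/p = n · 0.46221/0.53779.
n = 1.719 × 0.53779/0.46221 = 2.00 ≈ 2

2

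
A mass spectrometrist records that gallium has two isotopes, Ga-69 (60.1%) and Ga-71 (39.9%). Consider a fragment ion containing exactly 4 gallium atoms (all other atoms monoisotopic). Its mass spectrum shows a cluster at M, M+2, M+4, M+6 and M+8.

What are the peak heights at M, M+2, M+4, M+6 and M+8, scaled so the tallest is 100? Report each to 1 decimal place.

37.7 : 100.0 : 99.6 : 44.1 : 7.3

Each Ga atom is independently Ga-69 (p = 0.601) or Ga-71 (q = 0.399); the cluster is the binomial expansion (p + q)^4.
P(M) = 0.601^4 = 0.130466
P(M+2) = 4 × 0.601^3 × 0.399^1 = 0.346463
P(M+4) = 6 × 0.601^2 × 0.399^2 = 0.345021
P(M+6) = 4 × 0.601^1 × 0.399^3 = 0.152705
P(M+8) = 0.399^4 = 0.025345
The M+2 peak is largest (0.346463); scaling to 100 gives 37.7 : 100.0 : 99.6 : 44.1 : 7.3.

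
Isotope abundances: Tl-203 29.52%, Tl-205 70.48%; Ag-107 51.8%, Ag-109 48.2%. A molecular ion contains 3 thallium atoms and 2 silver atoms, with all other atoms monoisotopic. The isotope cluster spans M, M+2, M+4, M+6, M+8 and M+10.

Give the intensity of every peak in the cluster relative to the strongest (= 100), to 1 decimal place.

Thallium pattern (n=3): 0.02572463 : 0.18425524 : 0.43991564 : 0.35010449
Silver pattern (n=2): 0.268324 : 0.499352 : 0.232324
Convolve the two distributions (both contribute in 2-u steps):
  M: 0.02572463×0.268324 = 0.006903
  M+2: 0.02572463×0.499352 + 0.18425524×0.268324 = 0.062286
  M+4: 0.02572463×0.232324 + 0.18425524×0.499352 + 0.43991564×0.268324 = 0.216025
  M+6: 0.18425524×0.232324 + 0.43991564×0.499352 + 0.35010449×0.268324 = 0.356421
  M+8: 0.43991564×0.232324 + 0.35010449×0.499352 = 0.277028
  M+10: 0.35010449×0.232324 = 0.081338
Scale to base peak (0.356421) = 100: 1.9 : 17.5 : 60.6 : 100.0 : 77.7 : 22.8

1.9 : 17.5 : 60.6 : 100.0 : 77.7 : 22.8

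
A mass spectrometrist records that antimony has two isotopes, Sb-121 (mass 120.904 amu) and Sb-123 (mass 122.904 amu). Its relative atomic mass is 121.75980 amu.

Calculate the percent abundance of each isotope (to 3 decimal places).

With x = fraction of Sb-121 (so Sb-123 is 1 − x):
120.904·x + 122.904·(1 − x) = 121.75980
(120.904 − 122.904)·x = 121.75980 − 122.904
x = -1.14420 / -2.000 = 0.57210 → 57.210% Sb-121, 42.790% Sb-123.

Sb-121: 57.210%, Sb-123: 42.790%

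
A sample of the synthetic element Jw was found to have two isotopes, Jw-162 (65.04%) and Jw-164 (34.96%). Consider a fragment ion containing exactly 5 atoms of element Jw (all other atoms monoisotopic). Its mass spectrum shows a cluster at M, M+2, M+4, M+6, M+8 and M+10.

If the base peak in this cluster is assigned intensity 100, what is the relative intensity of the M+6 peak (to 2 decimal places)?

Term probabilities: M 0.1164, M+2 0.3128, M+4 0.3363, M+6 0.1807, M+8 0.0486, M+10 0.0052. Base peak = M+4.
P(M+4) = C(5,2) × 0.6504^3 × 0.3496^2 = 10 × 0.27513231 × 0.12222016 = 0.336267 (base)
P(M+6) = C(5,3) × 0.6504^2 × 0.3496^3 = 10 × 0.42302016 × 0.04272817 = 0.180749
Relative intensity = 0.180749 / 0.336267 × 100 = 53.75

53.75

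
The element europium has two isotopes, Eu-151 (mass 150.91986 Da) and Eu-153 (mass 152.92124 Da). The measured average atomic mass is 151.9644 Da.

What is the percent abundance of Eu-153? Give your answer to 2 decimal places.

52.19%

Writing the weighted mean with unknown fraction x of Eu-151:
150.91986·x + 152.92124·(1 − x) = 151.9644
(150.91986 − 152.92124)·x = 151.9644 − 152.92124
x = -0.95684 / -2.00138 = 0.47809 → 47.81% Eu-151, 52.19% Eu-153.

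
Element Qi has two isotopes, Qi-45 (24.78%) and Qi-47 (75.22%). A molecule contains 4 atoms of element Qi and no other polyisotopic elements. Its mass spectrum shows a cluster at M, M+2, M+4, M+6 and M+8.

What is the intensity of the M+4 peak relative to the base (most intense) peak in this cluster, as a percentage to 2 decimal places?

(0.2478 + 0.7522)^4 gives M 0.0038, M+2 0.0458, M+4 0.2085, M+6 0.4219, M+8 0.3201; the largest is M+6.
P(M+6) = C(4,3) × 0.2478^1 × 0.7522^3 = 4 × 0.2478 × 0.4255984 = 0.421853 (base)
P(M+4) = C(4,2) × 0.2478^2 × 0.7522^2 = 6 × 0.06140484 × 0.56580484 = 0.208459
Relative intensity = 0.208459 / 0.421853 × 100 = 49.42

49.42%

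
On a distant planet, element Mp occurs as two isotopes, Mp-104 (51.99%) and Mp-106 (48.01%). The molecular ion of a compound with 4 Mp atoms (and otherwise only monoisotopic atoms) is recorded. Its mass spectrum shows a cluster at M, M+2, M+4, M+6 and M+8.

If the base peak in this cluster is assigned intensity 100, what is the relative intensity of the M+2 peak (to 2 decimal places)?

72.19

Binomial terms of (0.5199 + 0.4801)^4: M 0.0731, M+2 0.2699, M+4 0.3738, M+6 0.2301, M+8 0.0531 → M+4 is the base peak.
P(M+4) = C(4,2) × 0.5199^2 × 0.4801^2 = 6 × 0.27029601 × 0.23049601 = 0.373813 (base)
P(M+2) = C(4,1) × 0.5199^3 × 0.4801^1 = 4 × 0.1405269 × 0.4801 = 0.269868
Relative intensity = 0.269868 / 0.373813 × 100 = 72.19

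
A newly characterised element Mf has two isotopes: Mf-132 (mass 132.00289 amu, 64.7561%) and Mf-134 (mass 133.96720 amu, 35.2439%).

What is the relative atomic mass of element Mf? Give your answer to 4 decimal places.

132.6952 amu

The abundance-weighted mean is 0.647561 × 132.00289 + 0.352439 × 133.96720
= 85.479923 + 47.215266 = 132.695189 amu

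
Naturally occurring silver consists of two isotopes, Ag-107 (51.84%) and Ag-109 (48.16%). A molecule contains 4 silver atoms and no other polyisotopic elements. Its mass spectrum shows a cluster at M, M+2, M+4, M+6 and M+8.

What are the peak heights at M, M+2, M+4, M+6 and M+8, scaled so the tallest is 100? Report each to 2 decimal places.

Each Ag atom is independently Ag-107 (p = 0.5184) or Ag-109 (q = 0.4816); the cluster is the binomial expansion (p + q)^4.
P(M) = 0.5184^4 = 0.072220
P(M+2) = 4 × 0.5184^3 × 0.4816^1 = 0.268375
P(M+4) = 6 × 0.5184^2 × 0.4816^2 = 0.373985
P(M+6) = 4 × 0.5184^1 × 0.4816^3 = 0.231624
P(M+8) = 0.4816^4 = 0.053795
The M+4 peak is largest (0.373985); scaling to 100 gives 19.31 : 71.76 : 100.00 : 61.93 : 14.38.

19.31 : 71.76 : 100.00 : 61.93 : 14.38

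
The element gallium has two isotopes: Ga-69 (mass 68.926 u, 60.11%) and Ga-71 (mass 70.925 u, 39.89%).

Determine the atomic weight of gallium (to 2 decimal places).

69.72 u

The abundance-weighted mean is 0.6011 × 68.926 + 0.3989 × 70.925
= 41.4314 + 28.2920 = 69.7234 u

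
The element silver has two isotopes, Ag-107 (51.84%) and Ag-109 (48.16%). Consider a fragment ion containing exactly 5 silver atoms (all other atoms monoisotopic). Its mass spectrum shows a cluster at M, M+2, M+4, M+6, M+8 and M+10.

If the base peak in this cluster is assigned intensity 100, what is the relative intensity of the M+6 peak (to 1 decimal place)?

Binomial terms of (0.5184 + 0.4816)^5: M 0.0374, M+2 0.1739, M+4 0.3231, M+6 0.3002, M+8 0.1394, M+10 0.0259 → M+4 is the base peak.
P(M+4) = C(5,2) × 0.5184^3 × 0.4816^2 = 10 × 0.13931407 × 0.23193856 = 0.323123 (base)
P(M+6) = C(5,3) × 0.5184^2 × 0.4816^3 = 10 × 0.26873856 × 0.11170161 = 0.300185
Relative intensity = 0.300185 / 0.323123 × 100 = 92.9

92.9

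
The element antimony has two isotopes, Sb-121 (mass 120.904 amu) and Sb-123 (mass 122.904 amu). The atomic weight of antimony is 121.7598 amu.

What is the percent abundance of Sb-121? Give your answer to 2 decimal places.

With x = fraction of Sb-121 (so Sb-123 is 1 − x):
120.904·x + 122.904·(1 − x) = 121.7598
(120.904 − 122.904)·x = 121.7598 − 122.904
x = -1.1442 / -2.000 = 0.57210 → 57.21% Sb-121, 42.79% Sb-123.

57.21%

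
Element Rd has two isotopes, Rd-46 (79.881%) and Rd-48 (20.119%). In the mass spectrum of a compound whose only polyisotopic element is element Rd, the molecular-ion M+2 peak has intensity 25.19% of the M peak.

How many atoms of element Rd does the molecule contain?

1

The M+2/M ratio from n Rd atoms is n · q/p = n · 0.20119/0.79881.
n = 0.2519 × 0.79881/0.20119 = 1.00 ≈ 1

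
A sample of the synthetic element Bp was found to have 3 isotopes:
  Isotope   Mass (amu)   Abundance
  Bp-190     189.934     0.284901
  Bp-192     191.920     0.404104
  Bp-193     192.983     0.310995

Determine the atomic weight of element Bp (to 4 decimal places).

191.6848 amu

Average mass = Σ (abundance × isotope mass) = 0.284901 × 189.934 + 0.404104 × 191.920 + 0.310995 × 192.983
= 54.11239 + 77.55564 + 60.01675 = 191.68478 amu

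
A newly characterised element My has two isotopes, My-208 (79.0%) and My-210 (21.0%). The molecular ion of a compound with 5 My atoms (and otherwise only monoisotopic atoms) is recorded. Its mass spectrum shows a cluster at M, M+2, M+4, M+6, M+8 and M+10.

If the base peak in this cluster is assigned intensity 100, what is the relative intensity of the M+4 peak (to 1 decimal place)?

53.2

(0.790 + 0.210)^5 gives M 0.3077, M+2 0.4090, M+4 0.2174, M+6 0.0578, M+8 0.0077, M+10 0.0004; the largest is M+2.
P(M+2) = C(5,1) × 0.790^4 × 0.210^1 = 5 × 0.38950081 × 0.2100 = 0.408976 (base)
P(M+4) = C(5,2) × 0.790^3 × 0.210^2 = 10 × 0.493039 × 0.0441 = 0.217430
Relative intensity = 0.217430 / 0.408976 × 100 = 53.2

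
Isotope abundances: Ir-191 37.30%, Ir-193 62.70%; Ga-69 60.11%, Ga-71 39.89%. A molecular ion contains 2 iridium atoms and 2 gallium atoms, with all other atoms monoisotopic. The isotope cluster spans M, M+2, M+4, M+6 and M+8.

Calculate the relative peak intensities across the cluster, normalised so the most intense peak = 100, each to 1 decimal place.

Iridium pattern (n=2): 0.139129 : 0.467742 : 0.393129
Gallium pattern (n=2): 0.36132121 : 0.47955758 : 0.15912121
Convolve the two distributions (both contribute in 2-u steps):
  M: 0.139129×0.36132121 = 0.050270
  M+2: 0.139129×0.47955758 + 0.467742×0.36132121 = 0.235725
  M+4: 0.139129×0.15912121 + 0.467742×0.47955758 + 0.393129×0.36132121 = 0.388493
  M+6: 0.467742×0.15912121 + 0.393129×0.47955758 = 0.262956
  M+8: 0.393129×0.15912121 = 0.062555
Scale to base peak (0.388493) = 100: 12.9 : 60.7 : 100.0 : 67.7 : 16.1

12.9 : 60.7 : 100.0 : 67.7 : 16.1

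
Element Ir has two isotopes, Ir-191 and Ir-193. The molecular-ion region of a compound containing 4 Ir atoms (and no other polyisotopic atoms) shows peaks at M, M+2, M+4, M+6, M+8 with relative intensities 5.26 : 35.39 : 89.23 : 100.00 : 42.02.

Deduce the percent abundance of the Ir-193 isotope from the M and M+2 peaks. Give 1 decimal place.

62.7%

If p is the fraction of Ir that is Ir-191, then I(M+2)/I(M) = [C(4,1)·p^3·(1−p)] / p^4 = 4·(1−p)/p = 35.39/5.26 = 6.7281
(1−p)/p = 6.7281/4 = 1.6820  ⇒  p = 1/(1 + 1.6820) = 0.3729
Ir-191: 37.3%, Ir-193: 62.7%.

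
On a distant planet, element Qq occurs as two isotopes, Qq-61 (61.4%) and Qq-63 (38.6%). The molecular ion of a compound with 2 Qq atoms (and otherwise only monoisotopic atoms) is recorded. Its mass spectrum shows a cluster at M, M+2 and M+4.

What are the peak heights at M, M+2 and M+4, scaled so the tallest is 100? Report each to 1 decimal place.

79.5 : 100.0 : 31.4

Each Qq atom is independently Qq-61 (p = 0.614) or Qq-63 (q = 0.386); the cluster is the binomial expansion (p + q)^2.
P(M) = 0.614^2 = 0.376996
P(M+2) = 2 × 0.614^1 × 0.386^1 = 0.474008
P(M+4) = 0.386^2 = 0.148996
The M+2 peak is largest (0.474008); scaling to 100 gives 79.5 : 100.0 : 31.4.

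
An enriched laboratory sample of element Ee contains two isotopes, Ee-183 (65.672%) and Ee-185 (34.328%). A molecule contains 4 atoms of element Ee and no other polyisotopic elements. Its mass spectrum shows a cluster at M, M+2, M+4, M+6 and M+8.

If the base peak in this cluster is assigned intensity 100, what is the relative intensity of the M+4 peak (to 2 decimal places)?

Term probabilities: M 0.1860, M+2 0.3889, M+4 0.3049, M+6 0.1063, M+8 0.0139. Base peak = M+2.
P(M+2) = C(4,1) × 0.65672^3 × 0.34328^1 = 4 × 0.28323096 × 0.34328 = 0.388910 (base)
P(M+4) = C(4,2) × 0.65672^2 × 0.34328^2 = 6 × 0.43128116 × 0.11784116 = 0.304936
Relative intensity = 0.304936 / 0.388910 × 100 = 78.41

78.41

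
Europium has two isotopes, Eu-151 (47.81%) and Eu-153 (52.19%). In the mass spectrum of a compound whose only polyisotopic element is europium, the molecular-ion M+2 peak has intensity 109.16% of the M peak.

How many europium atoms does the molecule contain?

1

For n independent Eu atoms, I(M+2)/I(M) = n · (abundance Eu-153) / (abundance Eu-151) = n · 0.5219/0.4781.
n = 1.0916 × 0.4781/0.5219 = 1.00 ≈ 1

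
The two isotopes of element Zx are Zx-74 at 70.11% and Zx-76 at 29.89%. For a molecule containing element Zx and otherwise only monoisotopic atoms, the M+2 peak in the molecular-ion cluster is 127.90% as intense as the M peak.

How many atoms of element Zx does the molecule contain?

With n Zx atoms, P(M+2)/P(M) = C(n,1)·p^(n−1)q / p^n = n·q/p = n · 0.2989/0.7011.
n = 1.2790 × 0.7011/0.2989 = 3.00 ≈ 3

3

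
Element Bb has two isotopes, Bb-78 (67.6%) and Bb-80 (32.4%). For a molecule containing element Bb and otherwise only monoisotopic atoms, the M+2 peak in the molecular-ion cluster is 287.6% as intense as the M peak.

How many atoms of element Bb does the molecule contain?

The M+2/M ratio from n Bb atoms is n · q/p = n · 0.324/0.676.
n = 2.876 × 0.676/0.324 = 6.00 ≈ 6

6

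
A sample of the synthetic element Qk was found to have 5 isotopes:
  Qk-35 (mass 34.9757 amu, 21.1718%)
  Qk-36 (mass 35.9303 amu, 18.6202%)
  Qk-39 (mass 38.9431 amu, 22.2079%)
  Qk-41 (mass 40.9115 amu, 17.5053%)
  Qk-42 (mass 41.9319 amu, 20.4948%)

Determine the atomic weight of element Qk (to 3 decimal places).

38.499 amu

The abundance-weighted mean is 0.211718 × 34.9757 + 0.186202 × 35.9303 + 0.222079 × 38.9431 + 0.175053 × 40.9115 + 0.204948 × 41.9319
= 7.40499 + 6.69029 + 8.64844 + 7.16168 + 8.59386 = 38.49926 amu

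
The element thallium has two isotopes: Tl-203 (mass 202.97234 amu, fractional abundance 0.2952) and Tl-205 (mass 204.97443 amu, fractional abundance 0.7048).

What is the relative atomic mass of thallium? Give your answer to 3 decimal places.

The abundance-weighted mean is 0.2952 × 202.97234 + 0.7048 × 204.97443
= 59.917435 + 144.465978 = 204.383413 amu

204.383 amu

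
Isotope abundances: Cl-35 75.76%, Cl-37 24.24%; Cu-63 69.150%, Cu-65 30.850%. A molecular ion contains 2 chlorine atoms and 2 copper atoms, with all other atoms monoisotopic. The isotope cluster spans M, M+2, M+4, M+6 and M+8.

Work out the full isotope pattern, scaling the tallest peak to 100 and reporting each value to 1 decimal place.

65.3 : 100.0 : 56.9 : 14.3 : 1.3

Chlorine pattern (n=2): 0.57395776 : 0.36728448 : 0.05875776
Copper pattern (n=2): 0.47817225 : 0.4266555 : 0.09517225
Convolve the two distributions (both contribute in 2-u steps):
  M: 0.57395776×0.47817225 = 0.274451
  M+2: 0.57395776×0.4266555 + 0.36728448×0.47817225 = 0.420507
  M+4: 0.57395776×0.09517225 + 0.36728448×0.4266555 + 0.05875776×0.47817225 = 0.239425
  M+6: 0.36728448×0.09517225 + 0.05875776×0.4266555 = 0.060025
  M+8: 0.05875776×0.09517225 = 0.005592
Scale to base peak (0.420507) = 100: 65.3 : 100.0 : 56.9 : 14.3 : 1.3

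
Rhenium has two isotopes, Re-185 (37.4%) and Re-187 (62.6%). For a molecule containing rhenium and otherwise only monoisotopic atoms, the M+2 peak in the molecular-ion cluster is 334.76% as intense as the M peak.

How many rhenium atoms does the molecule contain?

With n Re atoms, P(M+2)/P(M) = C(n,1)·p^(n−1)q / p^n = n·q/p = n · 0.626/0.374.
n = 3.3476 × 0.374/0.626 = 2.00 ≈ 2

2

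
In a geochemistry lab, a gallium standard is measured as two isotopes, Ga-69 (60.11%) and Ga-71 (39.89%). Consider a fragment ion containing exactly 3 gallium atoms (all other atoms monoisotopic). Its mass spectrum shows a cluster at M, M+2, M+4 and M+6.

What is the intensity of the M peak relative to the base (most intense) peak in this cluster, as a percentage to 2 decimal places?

50.23%

Term probabilities: M 0.2172, M+2 0.4324, M+4 0.2869, M+6 0.0635. Base peak = M+2.
P(M+2) = C(3,1) × 0.6011^2 × 0.3989^1 = 3 × 0.36132121 × 0.3989 = 0.432393 (base)
P(M) = C(3,0) × 0.6011^3 × 0.3989^0 = 1 × 0.21719018 × 1.0000 = 0.217190
Relative intensity = 0.217190 / 0.432393 × 100 = 50.23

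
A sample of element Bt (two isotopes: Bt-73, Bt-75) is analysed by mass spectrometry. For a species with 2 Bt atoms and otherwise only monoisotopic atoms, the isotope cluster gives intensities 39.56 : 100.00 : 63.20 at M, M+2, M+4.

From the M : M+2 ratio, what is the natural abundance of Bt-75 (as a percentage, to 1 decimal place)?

Write p for the Bt-73 fraction. I(M+2)/I(M) = [C(2,1)·p^1·(1−p)] / p^2 = 2·(1−p)/p = 100.00/39.56 = 2.5278
(1−p)/p = 2.5278/2 = 1.2639  ⇒  p = 1/(1 + 1.2639) = 0.4417
Bt-73: 44.2%, Bt-75: 55.8%.

55.8%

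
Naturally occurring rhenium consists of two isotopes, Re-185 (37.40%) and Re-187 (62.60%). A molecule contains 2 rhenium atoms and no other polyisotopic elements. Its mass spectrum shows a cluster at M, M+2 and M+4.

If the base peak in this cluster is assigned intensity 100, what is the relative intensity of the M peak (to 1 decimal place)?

29.9

(0.3740 + 0.6260)^2 gives M 0.1399, M+2 0.4682, M+4 0.3919; the largest is M+2.
P(M+2) = C(2,1) × 0.3740^1 × 0.6260^1 = 2 × 0.3740 × 0.6260 = 0.468248 (base)
P(M) = C(2,0) × 0.3740^2 × 0.6260^0 = 1 × 0.139876 × 1.0000 = 0.139876
Relative intensity = 0.139876 / 0.468248 × 100 = 29.9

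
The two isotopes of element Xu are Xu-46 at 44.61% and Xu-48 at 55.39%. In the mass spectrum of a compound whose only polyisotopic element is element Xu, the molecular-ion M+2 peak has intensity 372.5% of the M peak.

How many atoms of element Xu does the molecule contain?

3

The M+2/M ratio from n Xu atoms is n · q/p = n · 0.5539/0.4461.
n = 3.725 × 0.4461/0.5539 = 3.00 ≈ 3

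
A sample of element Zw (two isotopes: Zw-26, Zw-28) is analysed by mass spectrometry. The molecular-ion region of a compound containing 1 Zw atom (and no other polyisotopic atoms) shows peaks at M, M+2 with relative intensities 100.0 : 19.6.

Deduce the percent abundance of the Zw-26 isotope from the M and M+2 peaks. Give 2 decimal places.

83.61%

Write p for the Zw-26 fraction. I(M+2)/I(M) = [C(1,1)·p^0·(1−p)] / p^1 = 1·(1−p)/p = 19.6/100.0 = 0.1960
(1−p)/p = 0.1960/1 = 0.1960  ⇒  p = 1/(1 + 0.1960) = 0.8361
Zw-26: 83.61%, Zw-28: 16.39%.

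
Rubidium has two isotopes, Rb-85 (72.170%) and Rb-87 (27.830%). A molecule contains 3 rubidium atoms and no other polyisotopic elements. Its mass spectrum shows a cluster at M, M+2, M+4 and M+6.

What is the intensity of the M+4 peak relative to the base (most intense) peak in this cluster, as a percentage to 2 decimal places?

Binomial terms of (0.72170 + 0.27830)^3: M 0.3759, M+2 0.4349, M+4 0.1677, M+6 0.0216 → M+2 is the base peak.
P(M+2) = C(3,1) × 0.72170^2 × 0.27830^1 = 3 × 0.52085089 × 0.2783 = 0.434858 (base)
P(M+4) = C(3,2) × 0.72170^1 × 0.27830^2 = 3 × 0.7217 × 0.07745089 = 0.167689
Relative intensity = 0.167689 / 0.434858 × 100 = 38.56

38.56%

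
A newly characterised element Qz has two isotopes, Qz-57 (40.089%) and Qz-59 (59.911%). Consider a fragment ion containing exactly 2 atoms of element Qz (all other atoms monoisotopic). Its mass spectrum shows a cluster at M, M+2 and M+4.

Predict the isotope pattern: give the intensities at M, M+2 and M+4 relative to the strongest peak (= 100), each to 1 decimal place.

Expanding (0.40089 + 0.59911)^2:
P(M) = 0.40089^2 = 0.160713
P(M+2) = 2 × 0.40089^1 × 0.59911^1 = 0.480354
P(M+4) = 0.59911^2 = 0.358933
The M+2 peak is largest (0.480354); scaling to 100 gives 33.5 : 100.0 : 74.7.

33.5 : 100.0 : 74.7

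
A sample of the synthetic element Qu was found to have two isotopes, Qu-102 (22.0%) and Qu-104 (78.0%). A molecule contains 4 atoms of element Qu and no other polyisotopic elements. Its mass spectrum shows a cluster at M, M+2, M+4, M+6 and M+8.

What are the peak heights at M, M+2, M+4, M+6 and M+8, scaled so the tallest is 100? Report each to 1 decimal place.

0.6 : 8.0 : 42.3 : 100.0 : 88.6

Each Qu atom is independently Qu-102 (p = 0.220) or Qu-104 (q = 0.780); the cluster is the binomial expansion (p + q)^4.
P(M) = 0.220^4 = 0.002343
P(M+2) = 4 × 0.220^3 × 0.780^1 = 0.033222
P(M+4) = 6 × 0.220^2 × 0.780^2 = 0.176679
P(M+6) = 4 × 0.220^1 × 0.780^3 = 0.417606
P(M+8) = 0.780^4 = 0.370151
The M+6 peak is largest (0.417606); scaling to 100 gives 0.6 : 8.0 : 42.3 : 100.0 : 88.6.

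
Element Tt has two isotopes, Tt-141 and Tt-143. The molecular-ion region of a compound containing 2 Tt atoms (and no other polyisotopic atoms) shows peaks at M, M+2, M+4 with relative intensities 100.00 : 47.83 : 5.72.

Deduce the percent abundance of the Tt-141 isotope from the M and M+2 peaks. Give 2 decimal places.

80.70%

If p is the fraction of Tt that is Tt-141, then I(M+2)/I(M) = [C(2,1)·p^1·(1−p)] / p^2 = 2·(1−p)/p = 47.83/100.00 = 0.4783
(1−p)/p = 0.4783/2 = 0.2392  ⇒  p = 1/(1 + 0.2392) = 0.8070
Tt-141: 80.70%, Tt-143: 19.30%.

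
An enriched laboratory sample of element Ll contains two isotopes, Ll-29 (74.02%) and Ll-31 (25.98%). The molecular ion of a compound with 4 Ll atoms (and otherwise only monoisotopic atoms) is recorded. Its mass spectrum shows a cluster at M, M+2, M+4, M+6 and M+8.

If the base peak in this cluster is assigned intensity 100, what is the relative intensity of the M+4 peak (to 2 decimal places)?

52.65

Term probabilities: M 0.3002, M+2 0.4215, M+4 0.2219, M+6 0.0519, M+8 0.0046. Base peak = M+2.
P(M+2) = C(4,1) × 0.7402^3 × 0.2598^1 = 4 × 0.40555265 × 0.2598 = 0.421450 (base)
P(M+4) = C(4,2) × 0.7402^2 × 0.2598^2 = 6 × 0.54789604 × 0.06749604 = 0.221885
Relative intensity = 0.221885 / 0.421450 × 100 = 52.65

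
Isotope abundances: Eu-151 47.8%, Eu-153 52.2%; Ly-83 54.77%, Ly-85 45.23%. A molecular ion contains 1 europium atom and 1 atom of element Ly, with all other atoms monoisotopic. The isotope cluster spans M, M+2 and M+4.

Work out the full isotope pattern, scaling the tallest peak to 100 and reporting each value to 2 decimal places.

52.14 : 100.00 : 47.02

Europium pattern (n=1): 0.4780 : 0.5220
Element Ly pattern (n=1): 0.5477 : 0.4523
Convolve the two distributions (both contribute in 2-u steps):
  M: 0.4780×0.5477 = 0.261801
  M+2: 0.4780×0.4523 + 0.5220×0.5477 = 0.502099
  M+4: 0.5220×0.4523 = 0.236101
Scale to base peak (0.502099) = 100: 52.14 : 100.00 : 47.02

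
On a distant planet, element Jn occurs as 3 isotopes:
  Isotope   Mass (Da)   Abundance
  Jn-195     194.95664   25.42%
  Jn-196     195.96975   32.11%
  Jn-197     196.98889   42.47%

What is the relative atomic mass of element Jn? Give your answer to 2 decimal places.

Weight each isotope mass by its fractional abundance: 0.2542 × 194.95664 + 0.3211 × 195.96975 + 0.4247 × 196.98889
= 49.557978 + 62.925887 + 83.661182 = 196.145047 Da

196.15 Da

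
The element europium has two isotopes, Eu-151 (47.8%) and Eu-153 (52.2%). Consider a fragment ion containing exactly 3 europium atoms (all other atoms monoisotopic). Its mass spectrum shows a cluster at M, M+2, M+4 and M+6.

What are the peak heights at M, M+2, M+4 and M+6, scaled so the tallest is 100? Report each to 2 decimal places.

The 3 Eu atoms are independent, so intensities follow the terms of (0.478 + 0.522)^3.
P(M) = 0.478^3 = 0.109215
P(M+2) = 3 × 0.478^2 × 0.522^1 = 0.357806
P(M+4) = 3 × 0.478^1 × 0.522^2 = 0.390742
P(M+6) = 0.522^3 = 0.142237
The M+4 peak is largest (0.390742); scaling to 100 gives 27.95 : 91.57 : 100.00 : 36.40.

27.95 : 91.57 : 100.00 : 36.40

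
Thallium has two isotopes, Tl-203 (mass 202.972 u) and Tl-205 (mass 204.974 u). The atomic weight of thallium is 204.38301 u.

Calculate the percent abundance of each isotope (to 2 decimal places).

Tl-203: 29.52%, Tl-205: 70.48%

Let x be the fractional abundance of Tl-203; then Tl-205 has abundance 1 − x.
202.972·x + 204.974·(1 − x) = 204.38301
(202.972 − 204.974)·x = 204.38301 − 204.974
x = -0.59099 / -2.002 = 0.29520 → 29.52% Tl-203, 70.48% Tl-205.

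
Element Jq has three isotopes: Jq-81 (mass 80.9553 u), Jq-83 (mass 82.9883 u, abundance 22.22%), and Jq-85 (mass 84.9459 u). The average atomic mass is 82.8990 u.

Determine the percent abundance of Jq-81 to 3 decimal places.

The remaining 77.78% is split between Jq-81 (fraction x) and Jq-85 (fraction 0.7778 − x).
Substituting: 80.9553x + 84.9459(0.7778 − x) = 64.45899974
(80.9553 − 84.9459)x = -1.61192128  ⇒  x = 0.40393, y = 0.37387
Jq-81: 40.393%, Jq-85: 37.387%.

40.393%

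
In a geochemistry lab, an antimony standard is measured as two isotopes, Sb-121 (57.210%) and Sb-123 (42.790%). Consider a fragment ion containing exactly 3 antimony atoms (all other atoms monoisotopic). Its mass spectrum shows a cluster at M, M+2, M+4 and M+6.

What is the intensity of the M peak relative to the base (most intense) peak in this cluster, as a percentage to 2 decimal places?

(0.57210 + 0.42790)^3 gives M 0.1872, M+2 0.4202, M+4 0.3143, M+6 0.0783; the largest is M+2.
P(M+2) = C(3,1) × 0.57210^2 × 0.42790^1 = 3 × 0.32729841 × 0.4279 = 0.420153 (base)
P(M) = C(3,0) × 0.57210^3 × 0.42790^0 = 1 × 0.18724742 × 1.0000 = 0.187247
Relative intensity = 0.187247 / 0.420153 × 100 = 44.57

44.57%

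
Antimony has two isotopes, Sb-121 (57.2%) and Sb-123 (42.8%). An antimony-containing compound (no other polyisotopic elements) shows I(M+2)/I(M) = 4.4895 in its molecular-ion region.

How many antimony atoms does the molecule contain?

With n Sb atoms, P(M+2)/P(M) = C(n,1)·p^(n−1)q / p^n = n·q/p = n · 0.428/0.572.
n = 4.4895 × 0.572/0.428 = 6.00 ≈ 6

6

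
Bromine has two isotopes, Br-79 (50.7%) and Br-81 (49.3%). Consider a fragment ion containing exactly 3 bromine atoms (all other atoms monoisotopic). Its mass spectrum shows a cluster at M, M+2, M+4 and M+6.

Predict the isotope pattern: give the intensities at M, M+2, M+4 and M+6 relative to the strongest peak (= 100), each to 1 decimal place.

Expanding (0.507 + 0.493)^3:
P(M) = 0.507^3 = 0.130324
P(M+2) = 3 × 0.507^2 × 0.493^1 = 0.380175
P(M+4) = 3 × 0.507^1 × 0.493^2 = 0.369678
P(M+6) = 0.493^3 = 0.119823
The M+2 peak is largest (0.380175); scaling to 100 gives 34.3 : 100.0 : 97.2 : 31.5.

34.3 : 100.0 : 97.2 : 31.5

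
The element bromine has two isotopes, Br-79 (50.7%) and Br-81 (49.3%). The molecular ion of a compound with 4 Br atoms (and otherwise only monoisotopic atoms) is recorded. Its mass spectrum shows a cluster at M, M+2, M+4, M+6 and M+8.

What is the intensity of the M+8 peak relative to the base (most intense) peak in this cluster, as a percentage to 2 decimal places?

Term probabilities: M 0.0661, M+2 0.2570, M+4 0.3749, M+6 0.2430, M+8 0.0591. Base peak = M+4.
P(M+4) = C(4,2) × 0.507^2 × 0.493^2 = 6 × 0.257049 × 0.243049 = 0.374853 (base)
P(M+8) = C(4,4) × 0.507^0 × 0.493^4 = 1 × 1.0000 × 0.05907282 = 0.059073
Relative intensity = 0.059073 / 0.374853 × 100 = 15.76

15.76%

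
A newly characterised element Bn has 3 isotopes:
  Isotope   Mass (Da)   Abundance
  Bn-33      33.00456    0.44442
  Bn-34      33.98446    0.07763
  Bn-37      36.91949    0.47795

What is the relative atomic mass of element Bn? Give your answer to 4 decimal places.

Ar = Σ fᵢ·mᵢ = 0.44442 × 33.00456 + 0.07763 × 33.98446 + 0.47795 × 36.91949
= 14.667887 + 2.638214 + 17.645670 = 34.951771 Da

34.9518 Da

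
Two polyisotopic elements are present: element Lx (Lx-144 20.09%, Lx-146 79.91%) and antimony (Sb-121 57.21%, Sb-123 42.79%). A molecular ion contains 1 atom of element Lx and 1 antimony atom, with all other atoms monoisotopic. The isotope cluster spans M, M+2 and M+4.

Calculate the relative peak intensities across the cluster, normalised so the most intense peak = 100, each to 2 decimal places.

Element Lx pattern (n=1): 0.2009 : 0.7991
Antimony pattern (n=1): 0.5721 : 0.4279
Convolve the two distributions (both contribute in 2-u steps):
  M: 0.2009×0.5721 = 0.114935
  M+2: 0.2009×0.4279 + 0.7991×0.5721 = 0.543130
  M+4: 0.7991×0.4279 = 0.341935
Scale to base peak (0.543130) = 100: 21.16 : 100.00 : 62.96

21.16 : 100.00 : 62.96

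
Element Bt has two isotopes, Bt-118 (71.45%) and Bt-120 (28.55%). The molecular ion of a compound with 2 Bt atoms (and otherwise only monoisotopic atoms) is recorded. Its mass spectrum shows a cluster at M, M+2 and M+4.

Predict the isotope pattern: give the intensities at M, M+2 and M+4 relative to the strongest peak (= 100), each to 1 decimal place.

100.0 : 79.9 : 16.0

Expanding (0.7145 + 0.2855)^2:
P(M) = 0.7145^2 = 0.510510
P(M+2) = 2 × 0.7145^1 × 0.2855^1 = 0.407979
P(M+4) = 0.2855^2 = 0.081510
The M peak is largest (0.510510); scaling to 100 gives 100.0 : 79.9 : 16.0.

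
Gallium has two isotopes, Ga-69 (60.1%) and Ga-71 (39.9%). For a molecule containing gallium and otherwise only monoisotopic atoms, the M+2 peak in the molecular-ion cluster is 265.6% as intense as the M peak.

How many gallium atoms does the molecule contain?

With n Ga atoms, P(M+2)/P(M) = C(n,1)·p^(n−1)q / p^n = n·q/p = n · 0.399/0.601.
n = 2.656 × 0.601/0.399 = 4.00 ≈ 4

4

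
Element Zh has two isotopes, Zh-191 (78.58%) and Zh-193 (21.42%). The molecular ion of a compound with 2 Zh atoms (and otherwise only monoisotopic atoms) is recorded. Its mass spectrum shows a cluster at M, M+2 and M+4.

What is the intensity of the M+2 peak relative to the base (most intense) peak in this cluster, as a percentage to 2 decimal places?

(0.7858 + 0.2142)^2 gives M 0.6175, M+2 0.3366, M+4 0.0459; the largest is M.
P(M) = C(2,0) × 0.7858^2 × 0.2142^0 = 1 × 0.61748164 × 1.0000 = 0.617482 (base)
P(M+2) = C(2,1) × 0.7858^1 × 0.2142^1 = 2 × 0.7858 × 0.2142 = 0.336637
Relative intensity = 0.336637 / 0.617482 × 100 = 54.52

54.52%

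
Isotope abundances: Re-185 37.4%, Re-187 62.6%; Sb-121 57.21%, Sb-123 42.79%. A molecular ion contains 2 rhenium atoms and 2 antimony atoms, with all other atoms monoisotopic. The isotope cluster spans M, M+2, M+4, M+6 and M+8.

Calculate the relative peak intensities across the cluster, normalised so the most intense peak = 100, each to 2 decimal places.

11.95 : 57.88 : 100.00 : 72.46 : 18.73

Rhenium pattern (n=2): 0.139876 : 0.468248 : 0.391876
Antimony pattern (n=2): 0.32729841 : 0.48960318 : 0.18309841
Convolve the two distributions (both contribute in 2-u steps):
  M: 0.139876×0.32729841 = 0.045781
  M+2: 0.139876×0.48960318 + 0.468248×0.32729841 = 0.221741
  M+4: 0.139876×0.18309841 + 0.468248×0.48960318 + 0.391876×0.32729841 = 0.383127
  M+6: 0.468248×0.18309841 + 0.391876×0.48960318 = 0.277599
  M+8: 0.391876×0.18309841 = 0.071752
Scale to base peak (0.383127) = 100: 11.95 : 57.88 : 100.00 : 72.46 : 18.73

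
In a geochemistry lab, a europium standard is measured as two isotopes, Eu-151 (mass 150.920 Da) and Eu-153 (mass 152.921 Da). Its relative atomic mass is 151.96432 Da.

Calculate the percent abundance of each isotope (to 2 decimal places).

Let x be the fractional abundance of Eu-151; then Eu-153 has abundance 1 − x.
150.920·x + 152.921·(1 − x) = 151.96432
(150.920 − 152.921)·x = 151.96432 − 152.921
x = -0.95668 / -2.001 = 0.47810 → 47.81% Eu-151, 52.19% Eu-153.

Eu-151: 47.81%, Eu-153: 52.19%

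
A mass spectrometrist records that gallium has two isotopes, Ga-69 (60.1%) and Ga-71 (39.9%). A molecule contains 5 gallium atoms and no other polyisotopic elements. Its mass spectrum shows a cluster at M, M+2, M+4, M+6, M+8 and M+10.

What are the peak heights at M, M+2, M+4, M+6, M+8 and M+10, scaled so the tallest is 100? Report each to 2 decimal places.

22.69 : 75.31 : 100.00 : 66.39 : 22.04 : 2.93

Each Ga atom is independently Ga-69 (p = 0.601) or Ga-71 (q = 0.399); the cluster is the binomial expansion (p + q)^5.
P(M) = 0.601^5 = 0.078410
P(M+2) = 5 × 0.601^4 × 0.399^1 = 0.260280
P(M+4) = 10 × 0.601^3 × 0.399^2 = 0.345596
P(M+6) = 10 × 0.601^2 × 0.399^3 = 0.229439
P(M+8) = 5 × 0.601^1 × 0.399^4 = 0.076162
P(M+10) = 0.399^5 = 0.010113
The M+4 peak is largest (0.345596); scaling to 100 gives 22.69 : 75.31 : 100.00 : 66.39 : 22.04 : 2.93.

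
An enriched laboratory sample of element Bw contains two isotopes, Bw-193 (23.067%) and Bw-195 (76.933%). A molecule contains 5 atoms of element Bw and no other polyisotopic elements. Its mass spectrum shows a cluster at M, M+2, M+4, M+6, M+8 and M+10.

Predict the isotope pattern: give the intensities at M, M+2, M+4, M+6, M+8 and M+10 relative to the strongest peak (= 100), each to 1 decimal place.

Expanding (0.23067 + 0.76933)^5:
P(M) = 0.23067^5 = 0.000653
P(M+2) = 5 × 0.23067^4 × 0.76933^1 = 0.010890
P(M+4) = 10 × 0.23067^3 × 0.76933^2 = 0.072644
P(M+6) = 10 × 0.23067^2 × 0.76933^3 = 0.242281
P(M+8) = 5 × 0.23067^1 × 0.76933^4 = 0.404028
P(M+10) = 0.76933^5 = 0.269503
The M+8 peak is largest (0.404028); scaling to 100 gives 0.2 : 2.7 : 18.0 : 60.0 : 100.0 : 66.7.

0.2 : 2.7 : 18.0 : 60.0 : 100.0 : 66.7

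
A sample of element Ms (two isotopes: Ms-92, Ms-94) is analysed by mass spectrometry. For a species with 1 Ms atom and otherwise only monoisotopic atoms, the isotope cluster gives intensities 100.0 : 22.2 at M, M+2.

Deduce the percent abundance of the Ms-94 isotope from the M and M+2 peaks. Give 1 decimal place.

Write p for the Ms-92 fraction. I(M+2)/I(M) = [C(1,1)·p^0·(1−p)] / p^1 = 1·(1−p)/p = 22.2/100.0 = 0.2220
(1−p)/p = 0.2220/1 = 0.2220  ⇒  p = 1/(1 + 0.2220) = 0.8183
Ms-92: 81.8%, Ms-94: 18.2%.

18.2%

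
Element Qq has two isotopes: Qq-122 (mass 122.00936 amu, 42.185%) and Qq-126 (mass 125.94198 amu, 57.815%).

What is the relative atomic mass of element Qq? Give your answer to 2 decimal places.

The abundance-weighted mean is 0.42185 × 122.00936 + 0.57815 × 125.94198
= 51.469649 + 72.813356 = 124.283005 amu

124.28 amu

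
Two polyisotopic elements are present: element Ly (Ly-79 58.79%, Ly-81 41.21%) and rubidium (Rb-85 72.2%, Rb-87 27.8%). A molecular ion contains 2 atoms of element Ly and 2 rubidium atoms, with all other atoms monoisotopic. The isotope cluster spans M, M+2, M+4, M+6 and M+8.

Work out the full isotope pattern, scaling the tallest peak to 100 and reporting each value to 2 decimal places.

46.04 : 100.00 : 79.15 : 26.99 : 3.35

Element Ly pattern (n=2): 0.34562641 : 0.48454718 : 0.16982641
Rubidium pattern (n=2): 0.521284 : 0.401432 : 0.077284
Convolve the two distributions (both contribute in 2-u steps):
  M: 0.34562641×0.521284 = 0.180170
  M+2: 0.34562641×0.401432 + 0.48454718×0.521284 = 0.391332
  M+4: 0.34562641×0.077284 + 0.48454718×0.401432 + 0.16982641×0.521284 = 0.309752
  M+6: 0.48454718×0.077284 + 0.16982641×0.401432 = 0.105621
  M+8: 0.16982641×0.077284 = 0.013125
Scale to base peak (0.391332) = 100: 46.04 : 100.00 : 79.15 : 26.99 : 3.35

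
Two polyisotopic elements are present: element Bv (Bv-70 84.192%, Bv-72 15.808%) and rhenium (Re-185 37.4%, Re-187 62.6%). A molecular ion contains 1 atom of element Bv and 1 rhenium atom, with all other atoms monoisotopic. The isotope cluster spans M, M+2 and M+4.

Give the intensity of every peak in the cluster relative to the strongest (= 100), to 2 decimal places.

Element Bv pattern (n=1): 0.84192 : 0.15808
Rhenium pattern (n=1): 0.3740 : 0.6260
Convolve the two distributions (both contribute in 2-u steps):
  M: 0.84192×0.3740 = 0.314878
  M+2: 0.84192×0.6260 + 0.15808×0.3740 = 0.586164
  M+4: 0.15808×0.6260 = 0.098958
Scale to base peak (0.586164) = 100: 53.72 : 100.00 : 16.88

53.72 : 100.00 : 16.88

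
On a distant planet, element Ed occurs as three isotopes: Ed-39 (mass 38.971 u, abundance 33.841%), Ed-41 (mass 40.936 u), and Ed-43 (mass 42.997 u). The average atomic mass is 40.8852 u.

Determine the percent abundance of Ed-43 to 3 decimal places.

29.800%

Let x and y be the fractions of Ed-41 and Ed-43. Then x + y = 1 − 0.33841 = 0.66159 and 40.936x + 42.997y = 40.8852 − 0.33841×38.971 = 27.69702389.
Substituting: 40.936x + 42.997(0.66159 − x) = 27.69702389
(40.936 − 42.997)x = -0.74936134  ⇒  x = 0.36359, y = 0.29800
Ed-41: 36.359%, Ed-43: 29.800%.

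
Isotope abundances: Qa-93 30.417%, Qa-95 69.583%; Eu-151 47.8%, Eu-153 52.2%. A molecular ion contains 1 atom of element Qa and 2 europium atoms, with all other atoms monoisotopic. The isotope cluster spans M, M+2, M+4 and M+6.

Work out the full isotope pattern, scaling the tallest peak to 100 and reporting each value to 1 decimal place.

Element Qa pattern (n=1): 0.30417 : 0.69583
Europium pattern (n=2): 0.228484 : 0.499032 : 0.272484
Convolve the two distributions (both contribute in 2-u steps):
  M: 0.30417×0.228484 = 0.069498
  M+2: 0.30417×0.499032 + 0.69583×0.228484 = 0.310777
  M+4: 0.30417×0.272484 + 0.69583×0.499032 = 0.430123
  M+6: 0.69583×0.272484 = 0.189603
Scale to base peak (0.430123) = 100: 16.2 : 72.3 : 100.0 : 44.1

16.2 : 72.3 : 100.0 : 44.1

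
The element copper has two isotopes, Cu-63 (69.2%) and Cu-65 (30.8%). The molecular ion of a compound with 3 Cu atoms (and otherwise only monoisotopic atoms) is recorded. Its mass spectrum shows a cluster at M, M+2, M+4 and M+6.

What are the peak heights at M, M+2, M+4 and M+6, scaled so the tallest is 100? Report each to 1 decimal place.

74.9 : 100.0 : 44.5 : 6.6

Each Cu atom is independently Cu-63 (p = 0.692) or Cu-65 (q = 0.308); the cluster is the binomial expansion (p + q)^3.
P(M) = 0.692^3 = 0.331374
P(M+2) = 3 × 0.692^2 × 0.308^1 = 0.442470
P(M+4) = 3 × 0.692^1 × 0.308^2 = 0.196938
P(M+6) = 0.308^3 = 0.029218
The M+2 peak is largest (0.442470); scaling to 100 gives 74.9 : 100.0 : 44.5 : 6.6.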